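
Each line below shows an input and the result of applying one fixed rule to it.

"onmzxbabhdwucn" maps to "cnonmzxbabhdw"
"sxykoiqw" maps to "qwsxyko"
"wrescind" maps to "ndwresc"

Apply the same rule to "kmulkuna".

nakmulk

Looking at the pairs, the operation is to move the last 2 characters to the front (rotate right by 2), then delete the last character.
Working it through for "kmulkuna": intermediate "nakmulku", final "nakmulk".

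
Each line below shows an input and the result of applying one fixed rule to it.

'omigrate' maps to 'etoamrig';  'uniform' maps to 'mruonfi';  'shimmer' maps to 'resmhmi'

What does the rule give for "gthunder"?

The pattern: move the last character to the front, then take characters alternately from the front and the back (1st, last, 2nd, 2nd-last, ...).
Applying both steps to "gthunder": "rgthunde", then "regdtnhu".

regdtnhu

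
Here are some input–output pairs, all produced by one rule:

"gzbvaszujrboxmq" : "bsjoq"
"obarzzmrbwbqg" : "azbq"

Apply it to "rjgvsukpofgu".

guou

Looking at the pairs, the operation is to keep one character in every 3, starting at position 3 (positions 3rd, 6th, 9th, ...).
For "rjgvsukpofgu" the result is "guou".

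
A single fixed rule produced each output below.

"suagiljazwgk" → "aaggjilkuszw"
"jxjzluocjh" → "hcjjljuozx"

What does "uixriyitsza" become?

Looking at the pairs, the operation is to sort the characters into alphabetical order, then swap each adjacent pair of characters (1↔2, 3↔4, ...).
On "uixriyitsza" that produces "iaiisrutyxz".

iaiisrutyxz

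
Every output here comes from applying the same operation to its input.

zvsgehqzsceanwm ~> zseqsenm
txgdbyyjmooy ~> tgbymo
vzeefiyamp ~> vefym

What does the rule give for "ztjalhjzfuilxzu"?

zjljfixu

The pattern: keep every other character starting from the first (positions 1st, 3rd, 5th, ...).
For "ztjalhjzfuilxzu" the result is "zjljfixu".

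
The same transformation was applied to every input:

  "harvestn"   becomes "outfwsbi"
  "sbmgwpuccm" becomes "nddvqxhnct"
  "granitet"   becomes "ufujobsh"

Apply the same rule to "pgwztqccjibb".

ccjkddruaxhq

The rule is to shift every letter 1 place forward in the alphabet (wrapping around), then reverse the string.
"pgwztqccjibb" → "qhxaurddkjcc" → "ccjkddruaxhq".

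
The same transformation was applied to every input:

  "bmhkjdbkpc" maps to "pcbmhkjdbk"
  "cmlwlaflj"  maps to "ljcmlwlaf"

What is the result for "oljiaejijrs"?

rsoljiaejij

Rule — move the last 2 characters to the front (rotate right by 2).
"oljiaejijrs" → "rsoljiaejij".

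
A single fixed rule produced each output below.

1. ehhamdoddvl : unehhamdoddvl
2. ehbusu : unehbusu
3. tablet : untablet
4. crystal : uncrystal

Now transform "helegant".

unhelegant

In each case the input is transformed by: prepend "un".
On "helegant" that produces "unhelegant".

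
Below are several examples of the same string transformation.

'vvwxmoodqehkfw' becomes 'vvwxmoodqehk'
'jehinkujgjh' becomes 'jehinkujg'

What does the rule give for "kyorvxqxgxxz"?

kyorvxqxgx

Rule — delete the last 2 characters.
So "kyorvxqxgxxz" becomes "kyorvxqxgx".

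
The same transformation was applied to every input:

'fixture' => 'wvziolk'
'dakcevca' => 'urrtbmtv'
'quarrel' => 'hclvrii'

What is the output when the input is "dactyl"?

The transformation: shift every letter 9 places backward in the alphabet (wrapping around), then take characters alternately from the front and the back (1st, last, 2nd, 2nd-last, ...).
So "dactyl" becomes "ucrptk".

ucrptk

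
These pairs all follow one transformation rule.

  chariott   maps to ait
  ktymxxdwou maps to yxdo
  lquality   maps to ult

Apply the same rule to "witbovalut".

Rule — keep every other character starting from the first (positions 1st, 3rd, 5th, ...), then delete the first character.
For "witbovalut", step one produces "wtoau"; step two turns that into "toau".

toau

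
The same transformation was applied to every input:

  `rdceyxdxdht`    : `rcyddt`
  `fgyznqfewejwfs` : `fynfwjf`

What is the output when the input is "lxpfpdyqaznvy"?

lppyany

The pattern: keep every other character starting from the first (positions 1st, 3rd, 5th, ...).
On "lxpfpdyqaznvy" that produces "lppyany".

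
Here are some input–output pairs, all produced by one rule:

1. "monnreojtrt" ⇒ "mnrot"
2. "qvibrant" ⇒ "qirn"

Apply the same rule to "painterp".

pitr

What's happening: swap each adjacent pair of characters (1↔2, 3↔4, ...), then keep every other character starting from the second (positions 2nd, 4th, 6th, ...).
Working it through for "painterp": intermediate "apnietpr", final "pitr".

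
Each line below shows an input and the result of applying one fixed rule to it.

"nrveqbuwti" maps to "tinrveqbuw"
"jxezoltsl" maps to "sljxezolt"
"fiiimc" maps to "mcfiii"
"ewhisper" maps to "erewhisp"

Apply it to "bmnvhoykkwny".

The rule is to move the last 2 characters to the front (rotate right by 2).
Applying that to "bmnvhoykkwny" gives "nybmnvhoykkw".

nybmnvhoykkw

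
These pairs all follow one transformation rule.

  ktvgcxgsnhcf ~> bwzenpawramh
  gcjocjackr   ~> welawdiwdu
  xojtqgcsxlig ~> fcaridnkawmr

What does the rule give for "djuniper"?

jylxdohc

The rule is to move the last 3 characters to the front (rotate right by 3), then shift every letter 6 places backward in the alphabet (wrapping around).
For "djuniper", step one produces "perdjuni"; step two turns that into "jylxdohc".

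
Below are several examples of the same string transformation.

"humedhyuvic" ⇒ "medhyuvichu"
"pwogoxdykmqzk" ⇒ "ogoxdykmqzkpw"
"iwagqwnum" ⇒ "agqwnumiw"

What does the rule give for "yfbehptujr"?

Looking at the pairs, the operation is to move the first 2 characters to the end (rotate left by 2).
On "yfbehptujr" that produces "behptujryf".

behptujryf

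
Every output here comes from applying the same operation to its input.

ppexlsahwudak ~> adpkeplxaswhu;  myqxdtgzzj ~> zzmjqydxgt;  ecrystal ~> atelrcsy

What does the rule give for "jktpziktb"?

In each case the input is transformed by: move the last 3 characters to the front (rotate right by 3), then swap each adjacent pair of characters (1↔2, 3↔4, ...).
"jktpziktb" → "ktbjktpzi" → "tkjbtkzpi".
(Check on "ppexlsahwudak": → "dakppexlsahwu" → "adpkeplxaswhu" ✓)

tkjbtkzpi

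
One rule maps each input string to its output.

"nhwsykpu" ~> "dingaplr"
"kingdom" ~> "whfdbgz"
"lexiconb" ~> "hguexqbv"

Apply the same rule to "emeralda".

Looking at the pairs, the operation is to shift every letter 7 places backward in the alphabet (wrapping around), then move the last 3 characters to the front (rotate right by 3).
Applying that to "emeralda" gives "ewtxfxkt".

ewtxfxkt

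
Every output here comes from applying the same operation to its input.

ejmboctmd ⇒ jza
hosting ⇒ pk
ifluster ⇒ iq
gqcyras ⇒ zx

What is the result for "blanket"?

What's happening: keep one character in every 3, starting at position 3 (positions 3rd, 6th, 9th, ...), then shift every letter 3 places backward in the alphabet (wrapping around).
For "blanket" the result is "xb".

xb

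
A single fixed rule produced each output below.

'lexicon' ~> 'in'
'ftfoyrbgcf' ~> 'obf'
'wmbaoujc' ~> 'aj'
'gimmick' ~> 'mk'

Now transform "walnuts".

In each case the input is transformed by: keep one character in every 3, starting at position 1 (positions 1st, 4th, 7th, ...), then delete the first character.
Applying both steps to "walnuts": "wns", then "ns".

ns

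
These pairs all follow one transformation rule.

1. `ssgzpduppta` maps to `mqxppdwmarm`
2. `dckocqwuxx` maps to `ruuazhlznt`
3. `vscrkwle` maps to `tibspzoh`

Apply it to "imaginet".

kbqfjxdf

The pattern: move the last 3 characters to the front (rotate right by 3), then shift every letter 3 places backward in the alphabet (wrapping around).
Working it through for "imaginet": intermediate "netimagi", final "kbqfjxdf".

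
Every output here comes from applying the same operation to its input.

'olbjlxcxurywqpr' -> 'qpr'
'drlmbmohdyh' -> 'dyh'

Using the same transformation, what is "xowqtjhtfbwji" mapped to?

wji

The transformation: keep only the last 3 characters.
So "xowqtjhtfbwji" becomes "wji".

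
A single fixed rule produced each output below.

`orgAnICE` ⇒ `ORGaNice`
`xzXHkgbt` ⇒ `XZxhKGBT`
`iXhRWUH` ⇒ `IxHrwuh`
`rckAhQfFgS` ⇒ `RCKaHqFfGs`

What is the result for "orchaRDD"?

ORCHArdd

The transformation: flip the case of every letter.
"orchaRDD" → "ORCHArdd".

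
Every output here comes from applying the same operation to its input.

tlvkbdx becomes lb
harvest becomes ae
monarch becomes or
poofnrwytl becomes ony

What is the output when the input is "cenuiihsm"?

eis

The transformation: keep one character in every 3, starting at position 2 (positions 2nd, 5th, 8th, ...).
For "cenuiihsm" the result is "eis".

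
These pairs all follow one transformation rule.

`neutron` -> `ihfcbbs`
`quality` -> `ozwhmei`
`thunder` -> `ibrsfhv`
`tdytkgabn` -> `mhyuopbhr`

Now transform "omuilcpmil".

What's happening: shift every letter 12 places backward in the alphabet (wrapping around), then move the first 2 characters to the end (rotate left by 2).
On "omuilcpmil": the first step gives "caiwzqdawz", and the second then gives "iwzqdawzca".
(Check on "thunder": → "hvibrsf" → "ibrsfhv" ✓)

iwzqdawzca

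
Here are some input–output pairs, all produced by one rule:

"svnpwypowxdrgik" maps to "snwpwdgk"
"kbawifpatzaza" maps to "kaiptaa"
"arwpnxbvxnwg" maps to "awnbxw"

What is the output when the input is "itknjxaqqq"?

Looking at the pairs, the operation is to keep every other character starting from the first (positions 1st, 3rd, 5th, ...).
For "itknjxaqqq" the result is "ikjaq".

ikjaq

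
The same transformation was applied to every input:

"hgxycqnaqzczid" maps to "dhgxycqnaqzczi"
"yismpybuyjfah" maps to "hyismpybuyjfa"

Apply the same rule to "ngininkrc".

cngininkr

In each case the input is transformed by: move the last character to the front.
Doing the same to "ngininkrc": "cngininkr".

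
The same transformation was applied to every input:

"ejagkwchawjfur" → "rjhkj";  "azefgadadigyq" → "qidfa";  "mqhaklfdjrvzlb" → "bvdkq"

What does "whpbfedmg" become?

In each case the input is transformed by: reverse the string, then keep one character in every 3, starting at position 1 (positions 1st, 4th, 7th, ...).
Applying both steps to "whpbfedmg": "gmdefbphw", then "gep".

gep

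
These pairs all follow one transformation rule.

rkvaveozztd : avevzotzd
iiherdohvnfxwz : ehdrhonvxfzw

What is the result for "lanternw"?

tnrewn

The rule is to delete the first 2 characters, then swap each adjacent pair of characters (1↔2, 3↔4, ...).
Starting from "lanternw": after the first operation, "nternw"; after the second, "tnrewn".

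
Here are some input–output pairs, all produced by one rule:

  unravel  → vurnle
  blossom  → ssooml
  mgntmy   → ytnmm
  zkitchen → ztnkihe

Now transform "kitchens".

In each case the input is transformed by: sort the characters into reverse alphabetical order, then delete the last character.
On "kitchens": the first step gives "tsnkihec", and the second then gives "tsnkihe".

tsnkihe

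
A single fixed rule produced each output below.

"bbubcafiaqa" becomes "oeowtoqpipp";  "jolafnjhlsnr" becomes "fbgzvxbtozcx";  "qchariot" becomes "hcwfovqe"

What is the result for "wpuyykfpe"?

sdtymmidk

The transformation: reverse the string, then shift every letter 12 places backward in the alphabet (wrapping around).
Starting from "wpuyykfpe": after the first operation, "epfkyyupw"; after the second, "sdtymmidk".
(Check on "bbubcafiaqa": → "aqaifacbubb" → "oeowtoqpipp" ✓)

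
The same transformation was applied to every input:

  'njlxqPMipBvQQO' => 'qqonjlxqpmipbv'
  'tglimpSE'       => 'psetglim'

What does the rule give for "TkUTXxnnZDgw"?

dgwtkutxxnnz

Rule — move the last 3 characters to the front (rotate right by 3), then convert every letter to lowercase.
On "TkUTXxnnZDgw" that produces "dgwtkutxxnnz".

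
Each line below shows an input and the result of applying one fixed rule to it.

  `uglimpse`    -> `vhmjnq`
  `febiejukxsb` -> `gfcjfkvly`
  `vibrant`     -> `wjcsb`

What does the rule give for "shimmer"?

Looking at the pairs, the operation is to delete the last 2 characters, then shift every letter 1 place forward in the alphabet (wrapping around).
On "shimmer": the first step gives "shimm", and the second then gives "tijnn".

tijnn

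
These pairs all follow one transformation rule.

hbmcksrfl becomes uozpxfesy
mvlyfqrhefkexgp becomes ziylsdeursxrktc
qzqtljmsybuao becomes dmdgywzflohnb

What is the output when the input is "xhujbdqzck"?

kuhwoqdmpx

Rule — shift every letter 13 places forward in the alphabet (wrapping around) — i.e. ROT13.
Applying that to "xhujbdqzck" gives "kuhwoqdmpx".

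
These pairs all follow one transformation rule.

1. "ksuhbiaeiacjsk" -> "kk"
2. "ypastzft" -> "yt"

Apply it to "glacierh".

The pattern: take characters alternately from the front and the back (1st, last, 2nd, 2nd-last, ...), then keep only the first 2 characters.
On "glacierh": the first step gives "ghlraeci", and the second then gives "gh".

gh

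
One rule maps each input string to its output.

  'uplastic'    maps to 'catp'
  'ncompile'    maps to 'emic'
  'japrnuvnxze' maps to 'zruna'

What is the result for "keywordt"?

In each case the input is transformed by: keep every other character starting from the second (positions 2nd, 4th, 6th, ...), then swap the first and last characters.
For "keywordt" the result is "twre".

twre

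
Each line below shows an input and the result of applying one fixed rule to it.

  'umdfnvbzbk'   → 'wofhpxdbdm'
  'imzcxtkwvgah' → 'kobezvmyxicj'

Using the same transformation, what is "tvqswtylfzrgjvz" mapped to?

vxsuyvanhbtilxb

Looking at the pairs, the operation is to shift every letter 2 places forward in the alphabet (wrapping around).
So "tvqswtylfzrgjvz" becomes "vxsuyvanhbtilxb".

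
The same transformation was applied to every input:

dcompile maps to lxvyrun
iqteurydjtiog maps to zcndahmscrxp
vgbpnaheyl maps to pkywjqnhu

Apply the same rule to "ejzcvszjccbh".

The transformation: delete the first character, then shift every letter 9 places forward in the alphabet (wrapping around).
Starting from "ejzcvszjccbh": after the first operation, "jzcvszjccbh"; after the second, "silebisllkq".

silebisllkq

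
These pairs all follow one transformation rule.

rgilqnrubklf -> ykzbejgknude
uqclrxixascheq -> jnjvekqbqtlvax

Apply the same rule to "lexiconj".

cexqbvhg

Rule — shift every letter 7 places backward in the alphabet (wrapping around), then move the last character to the front.
Working it through for "lexiconj": intermediate "exqbvhgc", final "cexqbvhg".
(Check on "rgilqnrubklf": → "kzbejgknudey" → "ykzbejgknude" ✓)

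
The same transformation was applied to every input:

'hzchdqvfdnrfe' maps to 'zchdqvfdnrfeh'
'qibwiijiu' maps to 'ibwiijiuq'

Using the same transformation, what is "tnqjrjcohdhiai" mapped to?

nqjrjcohdhiait

The pattern: move the first character to the end.
"tnqjrjcohdhiai" → "nqjrjcohdhiait".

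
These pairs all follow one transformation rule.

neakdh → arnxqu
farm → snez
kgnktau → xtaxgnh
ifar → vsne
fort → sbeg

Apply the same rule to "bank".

The rule is to shift every letter 13 places forward in the alphabet (wrapping around) — i.e. ROT13.
So "bank" becomes "onax".

onax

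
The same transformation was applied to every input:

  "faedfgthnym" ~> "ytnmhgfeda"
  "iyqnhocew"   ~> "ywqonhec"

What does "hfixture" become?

The transformation: delete the first character, then sort the characters into reverse alphabetical order.
"hfixture" → "fixture" → "xutrife".

xutrife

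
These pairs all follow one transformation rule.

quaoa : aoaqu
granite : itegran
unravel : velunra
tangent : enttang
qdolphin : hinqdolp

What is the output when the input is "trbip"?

What's happening: move the last 3 characters to the front (rotate right by 3).
"trbip" → "biptr".

biptr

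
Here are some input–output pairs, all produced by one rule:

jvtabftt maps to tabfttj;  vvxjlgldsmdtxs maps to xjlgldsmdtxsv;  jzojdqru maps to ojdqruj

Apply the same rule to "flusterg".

ustergf

What's happening: move the first 2 characters to the end (rotate left by 2), then delete the last character.
For "flusterg", step one produces "ustergfl"; step two turns that into "ustergf".
(Check on "jvtabftt": → "tabfttjv" → "tabfttj" ✓)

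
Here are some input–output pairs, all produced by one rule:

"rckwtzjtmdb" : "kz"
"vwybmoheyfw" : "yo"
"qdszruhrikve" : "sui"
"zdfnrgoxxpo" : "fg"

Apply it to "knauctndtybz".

att

What's happening: delete the last 3 characters, then keep one character in every 3, starting at position 3 (positions 3rd, 6th, 9th, ...).
Starting from "knauctndtybz": after the first operation, "knauctndt"; after the second, "att".
(Check on "qdszruhrikve": → "qdszruhri" → "sui" ✓)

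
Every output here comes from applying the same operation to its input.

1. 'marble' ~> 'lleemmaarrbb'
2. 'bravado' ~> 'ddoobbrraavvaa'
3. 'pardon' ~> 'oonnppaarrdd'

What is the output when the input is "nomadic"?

iiccnnoommaadd

In each case the input is transformed by: move the last 2 characters to the front (rotate right by 2), then double every character.
Applying that to "nomadic" gives "iiccnnoommaadd".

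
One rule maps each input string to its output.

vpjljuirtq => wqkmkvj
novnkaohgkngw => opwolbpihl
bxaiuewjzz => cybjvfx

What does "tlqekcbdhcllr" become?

umrfldceid

Each output is the input with this applied: delete the last 3 characters, then shift every letter 1 place forward in the alphabet (wrapping around).
Starting from "tlqekcbdhcllr": after the first operation, "tlqekcbdhc"; after the second, "umrfldceid".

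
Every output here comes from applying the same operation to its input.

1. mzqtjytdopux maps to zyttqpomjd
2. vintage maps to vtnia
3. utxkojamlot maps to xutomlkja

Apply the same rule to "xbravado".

The transformation: delete the last 2 characters, then sort the characters into reverse alphabetical order.
Working it through for "xbravado": intermediate "xbrava", final "xvrbaa".

xvrbaa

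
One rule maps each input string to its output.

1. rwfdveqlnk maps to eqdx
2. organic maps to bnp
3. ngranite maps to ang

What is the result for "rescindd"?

epq

The pattern: shift every letter 13 places forward in the alphabet (wrapping around) — i.e. ROT13, then keep one character in every 3, starting at position 1 (positions 1st, 4th, 7th, ...).
"rescindd" → "epq".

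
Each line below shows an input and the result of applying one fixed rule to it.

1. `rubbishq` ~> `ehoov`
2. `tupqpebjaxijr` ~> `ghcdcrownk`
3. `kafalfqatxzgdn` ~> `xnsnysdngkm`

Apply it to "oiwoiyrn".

Looking at the pairs, the operation is to delete the last 3 characters, then shift every letter 13 places forward in the alphabet (wrapping around) — i.e. ROT13.
Applying both steps to "oiwoiyrn": "oiwoi", then "bvjbv".

bvjbv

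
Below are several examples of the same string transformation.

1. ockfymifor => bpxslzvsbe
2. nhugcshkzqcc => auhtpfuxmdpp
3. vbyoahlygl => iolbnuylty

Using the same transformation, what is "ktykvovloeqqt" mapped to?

xglxibiybrddg

In each case the input is transformed by: shift every letter 13 places forward in the alphabet (wrapping around) — i.e. ROT13.
So "ktykvovloeqqt" becomes "xglxibiybrddg".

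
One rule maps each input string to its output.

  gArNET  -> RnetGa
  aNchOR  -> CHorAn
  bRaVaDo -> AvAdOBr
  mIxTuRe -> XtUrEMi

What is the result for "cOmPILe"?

The rule is to flip the case of every letter, then move the first 2 characters to the end (rotate left by 2).
On "cOmPILe": the first step gives "CoMpilE", and the second then gives "MpilECo".

MpilECo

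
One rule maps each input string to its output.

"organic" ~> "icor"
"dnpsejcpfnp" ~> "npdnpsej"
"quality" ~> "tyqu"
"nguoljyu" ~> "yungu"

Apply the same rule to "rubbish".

shru

Looking at the pairs, the operation is to move the last 2 characters to the front (rotate right by 2), then delete the last 3 characters.
Working it through for "rubbish": intermediate "shrubbi", final "shru".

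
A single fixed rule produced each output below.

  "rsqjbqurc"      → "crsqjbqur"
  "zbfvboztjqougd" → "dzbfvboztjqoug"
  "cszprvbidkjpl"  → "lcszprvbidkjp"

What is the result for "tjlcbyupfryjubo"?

otjlcbyupfryjub

The pattern: move the last character to the front.
Doing the same to "tjlcbyupfryjubo": "otjlcbyupfryjub".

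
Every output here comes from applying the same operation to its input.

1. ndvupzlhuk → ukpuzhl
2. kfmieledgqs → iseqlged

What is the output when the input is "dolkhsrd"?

Each output is the input with this applied: delete the first 3 characters, then take characters alternately from the front and the back (1st, last, 2nd, 2nd-last, ...).
Applying both steps to "dolkhsrd": "khsrd", then "kdhrs".

kdhrs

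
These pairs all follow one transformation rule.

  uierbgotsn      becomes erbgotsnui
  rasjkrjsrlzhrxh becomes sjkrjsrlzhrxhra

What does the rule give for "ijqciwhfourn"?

In each case the input is transformed by: move the first 2 characters to the end (rotate left by 2).
Applying that to "ijqciwhfourn" gives "qciwhfournij".

qciwhfournij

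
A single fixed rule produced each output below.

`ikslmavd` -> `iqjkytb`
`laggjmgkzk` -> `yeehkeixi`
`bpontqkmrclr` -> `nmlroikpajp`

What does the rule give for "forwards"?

What's happening: shift every letter 2 places backward in the alphabet (wrapping around), then delete the first character.
Applying both steps to "forwards": "dmpuypbq", then "mpuypbq".

mpuypbq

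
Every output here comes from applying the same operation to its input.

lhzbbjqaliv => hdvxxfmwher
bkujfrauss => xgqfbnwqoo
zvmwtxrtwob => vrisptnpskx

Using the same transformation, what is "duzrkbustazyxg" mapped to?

In each case the input is transformed by: shift every letter 4 places backward in the alphabet (wrapping around).
Applying that to "duzrkbustazyxg" gives "zqvngxqopwvutc".

zqvngxqopwvutc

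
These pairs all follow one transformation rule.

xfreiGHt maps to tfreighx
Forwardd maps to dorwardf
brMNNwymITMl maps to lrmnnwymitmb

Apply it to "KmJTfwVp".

Each output is the input with this applied: swap the first and last characters, then convert every letter to lowercase.
Starting from "KmJTfwVp": after the first operation, "pmJTfwVK"; after the second, "pmjtfwvk".

pmjtfwvk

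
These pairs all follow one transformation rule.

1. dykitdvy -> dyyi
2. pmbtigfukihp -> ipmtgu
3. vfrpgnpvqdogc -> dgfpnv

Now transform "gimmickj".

cjim

Looking at the pairs, the operation is to keep every other character starting from the second (positions 2nd, 4th, 6th, ...), then move the last 2 characters to the front (rotate right by 2).
Applying that to "gimmickj" gives "cjim".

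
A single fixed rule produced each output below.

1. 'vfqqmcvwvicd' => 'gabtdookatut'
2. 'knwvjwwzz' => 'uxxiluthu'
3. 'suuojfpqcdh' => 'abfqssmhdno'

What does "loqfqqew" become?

The rule is to shift every letter 2 places backward in the alphabet (wrapping around), then move the last 3 characters to the front (rotate right by 3).
Starting from "loqfqqew": after the first operation, "jmodoocu"; after the second, "ocujmodo".

ocujmodo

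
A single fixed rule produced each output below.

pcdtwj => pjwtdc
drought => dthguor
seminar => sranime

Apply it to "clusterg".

The transformation: reverse the string, then move the last character to the front.
Doing the same to "clusterg": "cgretsul".

cgretsul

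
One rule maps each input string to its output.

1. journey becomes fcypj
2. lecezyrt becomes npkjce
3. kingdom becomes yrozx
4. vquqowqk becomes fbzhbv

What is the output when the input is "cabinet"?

mtype

The transformation: shift every letter 11 places forward in the alphabet (wrapping around), then delete the first 2 characters.
For "cabinet", step one produces "nlmtype"; step two turns that into "mtype".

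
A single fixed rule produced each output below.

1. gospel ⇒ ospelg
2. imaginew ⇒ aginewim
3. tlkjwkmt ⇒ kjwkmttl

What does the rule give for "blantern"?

Looking at the pairs, the operation is to swap the front and back halves of the string, then move the last 2 characters to the front (rotate right by 2).
For "blantern", step one produces "ternblan"; step two turns that into "anternbl".

anternbl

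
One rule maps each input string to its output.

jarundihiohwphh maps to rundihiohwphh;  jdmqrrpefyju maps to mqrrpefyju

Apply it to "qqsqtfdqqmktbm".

sqtfdqqmktbm

In each case the input is transformed by: delete the first 2 characters.
So "qqsqtfdqqmktbm" becomes "sqtfdqqmktbm".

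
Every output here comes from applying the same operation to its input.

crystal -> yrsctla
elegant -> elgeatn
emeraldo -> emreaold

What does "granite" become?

Rule — move the first 2 characters to the end (rotate left by 2), then take characters alternately from the front and the back (1st, last, 2nd, 2nd-last, ...).
Starting from "granite": after the first operation, "anitegr"; after the second, "arngiet".
(Check on "emeraldo": → "eraldoem" → "emreaold" ✓)

arngiet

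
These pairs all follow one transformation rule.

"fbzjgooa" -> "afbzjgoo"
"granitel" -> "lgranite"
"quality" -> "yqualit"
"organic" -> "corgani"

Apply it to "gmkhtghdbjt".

In each case the input is transformed by: move the last character to the front.
On "gmkhtghdbjt" that produces "tgmkhtghdbj".

tgmkhtghdbj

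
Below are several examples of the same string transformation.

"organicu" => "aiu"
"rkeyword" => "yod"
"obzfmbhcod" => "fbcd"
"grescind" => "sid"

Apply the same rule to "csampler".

Looking at the pairs, the operation is to delete the first 3 characters, then keep every other character starting from the first (positions 1st, 3rd, 5th, ...).
On "csampler": the first step gives "mpler", and the second then gives "mlr".

mlr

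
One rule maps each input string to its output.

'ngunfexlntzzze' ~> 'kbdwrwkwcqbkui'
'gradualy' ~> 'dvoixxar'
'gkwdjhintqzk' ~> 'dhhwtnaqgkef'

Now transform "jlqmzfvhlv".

gsiinejswc

Each output is the input with this applied: take characters alternately from the front and the back (1st, last, 2nd, 2nd-last, ...), then shift every letter 3 places backward in the alphabet (wrapping around).
On "jlqmzfvhlv": the first step gives "jvllqhmvzf", and the second then gives "gsiinejswc".
(Check on "gkwdjhintqzk": → "gkkzwqdtjnhi" → "dhhwtnaqgkef" ✓)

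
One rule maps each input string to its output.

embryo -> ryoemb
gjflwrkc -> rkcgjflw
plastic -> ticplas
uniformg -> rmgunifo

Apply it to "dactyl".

tyldac

The rule is to move the last 3 characters to the front (rotate right by 3).
"dactyl" → "tyldac".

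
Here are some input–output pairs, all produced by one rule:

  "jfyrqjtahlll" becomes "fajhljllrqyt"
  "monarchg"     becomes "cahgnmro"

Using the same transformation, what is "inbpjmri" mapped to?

The transformation: sort the characters into alphabetical order, then swap each adjacent pair of characters (1↔2, 3↔4, ...).
Applying both steps to "inbpjmri": "biijmnpr", then "ibjinmrp".
(Check on "jfyrqjtahlll": → "afhjjlllqrty" → "fajhljllrqyt" ✓)

ibjinmrp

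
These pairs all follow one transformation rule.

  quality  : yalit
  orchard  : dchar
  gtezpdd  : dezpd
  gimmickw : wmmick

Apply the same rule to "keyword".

dywor

Each output is the input with this applied: delete the first 2 characters, then move the last character to the front.
On "keyword": the first step gives "yword", and the second then gives "dywor".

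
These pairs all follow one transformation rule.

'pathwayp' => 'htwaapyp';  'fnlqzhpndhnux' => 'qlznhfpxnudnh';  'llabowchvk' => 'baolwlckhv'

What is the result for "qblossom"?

Rule — move the first 3 characters to the end (rotate left by 3), then take characters alternately from the front and the back (1st, last, 2nd, 2nd-last, ...).
Working it through for "qblossom": intermediate "ossomqbl", final "olsbsqom".

olsbsqom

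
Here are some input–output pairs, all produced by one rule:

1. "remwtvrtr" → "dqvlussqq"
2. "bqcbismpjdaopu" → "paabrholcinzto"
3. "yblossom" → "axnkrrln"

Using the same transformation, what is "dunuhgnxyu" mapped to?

tctmfgwmtx

Rule — swap each adjacent pair of characters (1↔2, 3↔4, ...), then shift every letter 1 place backward in the alphabet (wrapping around).
On "dunuhgnxyu": the first step gives "udunghxnuy", and the second then gives "tctmfgwmtx".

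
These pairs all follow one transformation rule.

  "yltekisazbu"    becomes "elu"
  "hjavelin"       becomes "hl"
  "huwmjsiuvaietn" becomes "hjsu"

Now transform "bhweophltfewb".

ehow

The pattern: sort the characters into alphabetical order, then keep one character in every 3, starting at position 3 (positions 3rd, 6th, 9th, ...).
For "bhweophltfewb", step one produces "bbeefhhloptww"; step two turns that into "ehow".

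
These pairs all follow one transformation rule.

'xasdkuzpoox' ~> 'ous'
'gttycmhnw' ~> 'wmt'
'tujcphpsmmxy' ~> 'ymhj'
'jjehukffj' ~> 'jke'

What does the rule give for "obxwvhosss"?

Looking at the pairs, the operation is to keep one character in every 3, starting at position 3 (positions 3rd, 6th, 9th, ...), then reverse the string.
On "obxwvhosss": the first step gives "xhs", and the second then gives "shx".
(Check on "jjehukffj": → "ekj" → "jke" ✓)

shx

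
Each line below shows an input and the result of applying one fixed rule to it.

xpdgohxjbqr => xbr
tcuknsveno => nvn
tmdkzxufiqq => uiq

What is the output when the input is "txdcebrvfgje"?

The pattern: keep every other character starting from the first (positions 1st, 3rd, 5th, ...), then keep only the last 3 characters.
For "txdcebrvfgje", step one produces "tderfj"; step two turns that into "rfj".
(Check on "xpdgohxjbqr": → "xdoxbr" → "xbr" ✓)

rfj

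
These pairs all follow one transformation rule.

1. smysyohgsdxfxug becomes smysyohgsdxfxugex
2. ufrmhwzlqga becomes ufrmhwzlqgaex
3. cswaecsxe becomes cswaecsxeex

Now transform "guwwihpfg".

guwwihpfgex

The transformation: append "ex".
Applying that to "guwwihpfg" gives "guwwihpfgex".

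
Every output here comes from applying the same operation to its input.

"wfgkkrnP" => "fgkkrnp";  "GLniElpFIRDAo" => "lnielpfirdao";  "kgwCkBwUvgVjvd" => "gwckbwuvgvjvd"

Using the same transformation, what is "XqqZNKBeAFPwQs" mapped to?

qqznkbeafpwqs

The transformation: delete the first character, then convert every letter to lowercase.
Applying both steps to "XqqZNKBeAFPwQs": "qqZNKBeAFPwQs", then "qqznkbeafpwqs".
(Check on "kgwCkBwUvgVjvd": → "gwCkBwUvgVjvd" → "gwckbwuvgvjvd" ✓)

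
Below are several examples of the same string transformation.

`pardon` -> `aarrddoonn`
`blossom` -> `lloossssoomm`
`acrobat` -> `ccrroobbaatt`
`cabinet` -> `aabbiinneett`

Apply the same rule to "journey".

In each case the input is transformed by: double every character, then delete the first 2 characters.
On "journey": the first step gives "jjoouurrnneeyy", and the second then gives "oouurrnneeyy".
(Check on "acrobat": → "aaccrroobbaatt" → "ccrroobbaatt" ✓)

oouurrnneeyy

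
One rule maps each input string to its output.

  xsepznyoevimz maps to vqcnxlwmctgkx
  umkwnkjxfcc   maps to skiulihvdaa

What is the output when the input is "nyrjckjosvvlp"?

lwphaihmqttjn

The rule is to shift every letter 2 places backward in the alphabet (wrapping around).
For "nyrjckjosvvlp" the result is "lwphaihmqttjn".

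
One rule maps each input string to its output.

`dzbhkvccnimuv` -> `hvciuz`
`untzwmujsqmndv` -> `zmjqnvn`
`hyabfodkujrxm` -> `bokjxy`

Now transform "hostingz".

tnzo

What's happening: keep every other character starting from the second (positions 2nd, 4th, 6th, ...), then move the first character to the end.
For "hostingz", step one produces "otnz"; step two turns that into "tnzo".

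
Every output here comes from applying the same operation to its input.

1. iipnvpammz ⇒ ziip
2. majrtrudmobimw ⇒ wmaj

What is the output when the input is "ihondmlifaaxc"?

ciho

The transformation: move the first 3 characters to the end (rotate left by 3), then keep only the last 4 characters.
Applying both steps to "ihondmlifaaxc": "ndmlifaaxciho", then "ciho".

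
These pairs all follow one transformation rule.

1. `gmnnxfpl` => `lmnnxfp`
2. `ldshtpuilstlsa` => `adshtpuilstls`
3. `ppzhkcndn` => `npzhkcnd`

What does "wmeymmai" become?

imeymma

The transformation: delete the first character, then move the last character to the front.
"wmeymmai" → "meymmai" → "imeymma".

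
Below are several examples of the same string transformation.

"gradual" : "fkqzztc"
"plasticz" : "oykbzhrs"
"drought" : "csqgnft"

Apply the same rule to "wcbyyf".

vebxax

In each case the input is transformed by: shift every letter 1 place backward in the alphabet (wrapping around), then take characters alternately from the front and the back (1st, last, 2nd, 2nd-last, ...).
Applying both steps to "wcbyyf": "vbaxxe", then "vebxax".
(Check on "drought": → "cqntfgs" → "csqgnft" ✓)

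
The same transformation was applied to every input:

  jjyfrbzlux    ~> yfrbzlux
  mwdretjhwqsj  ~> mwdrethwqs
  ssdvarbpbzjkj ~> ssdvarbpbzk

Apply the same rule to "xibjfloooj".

xibflooo

In each case the input is transformed by: remove every "j".
Doing the same to "xibjfloooj": "xibflooo".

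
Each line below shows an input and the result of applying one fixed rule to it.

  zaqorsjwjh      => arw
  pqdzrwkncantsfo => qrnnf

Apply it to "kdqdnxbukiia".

dnui

Each output is the input with this applied: keep one character in every 3, starting at position 2 (positions 2nd, 5th, 8th, ...).
For "kdqdnxbukiia" the result is "dnui".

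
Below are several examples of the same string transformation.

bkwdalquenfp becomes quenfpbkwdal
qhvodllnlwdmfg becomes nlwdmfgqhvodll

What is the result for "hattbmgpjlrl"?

gpjlrlhattbm

The rule is to swap the front and back halves of the string.
On "hattbmgpjlrl" that produces "gpjlrlhattbm".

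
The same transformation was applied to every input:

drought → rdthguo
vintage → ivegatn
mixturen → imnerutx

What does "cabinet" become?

Rule — reverse the string, then move the last 2 characters to the front (rotate right by 2).
Applying both steps to "cabinet": "tenibac", then "actenib".

actenib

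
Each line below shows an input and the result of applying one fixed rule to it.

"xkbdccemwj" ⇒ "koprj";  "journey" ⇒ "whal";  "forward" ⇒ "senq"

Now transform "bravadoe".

onnb

In each case the input is transformed by: shift every letter 13 places forward in the alphabet (wrapping around) — i.e. ROT13, then keep every other character starting from the first (positions 1st, 3rd, 5th, ...).
Starting from "bravadoe": after the first operation, "oeninqbr"; after the second, "onnb".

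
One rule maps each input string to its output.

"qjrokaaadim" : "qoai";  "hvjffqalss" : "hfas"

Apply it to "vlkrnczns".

vrz

In each case the input is transformed by: keep one character in every 3, starting at position 1 (positions 1st, 4th, 7th, ...).
On "vlkrnczns" that produces "vrz".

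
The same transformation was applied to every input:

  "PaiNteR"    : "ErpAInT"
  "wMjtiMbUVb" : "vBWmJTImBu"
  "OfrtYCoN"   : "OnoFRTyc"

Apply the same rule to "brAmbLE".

leBRaMB

Each output is the input with this applied: move the last 2 characters to the front (rotate right by 2), then flip the case of every letter.
"brAmbLE" → "leBRaMB".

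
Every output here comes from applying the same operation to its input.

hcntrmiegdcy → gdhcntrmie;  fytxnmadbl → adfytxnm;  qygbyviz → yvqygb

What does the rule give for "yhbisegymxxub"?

In each case the input is transformed by: delete the last 2 characters, then move the last 2 characters to the front (rotate right by 2).
"yhbisegymxxub" → "yhbisegymxx" → "xxyhbisegym".

xxyhbisegym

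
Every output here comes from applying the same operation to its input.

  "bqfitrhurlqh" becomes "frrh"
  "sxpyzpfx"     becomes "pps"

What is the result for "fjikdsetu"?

isu

In each case the input is transformed by: move the first 2 characters to the end (rotate left by 2), then keep one character in every 3, starting at position 1 (positions 1st, 4th, 7th, ...).
Starting from "fjikdsetu": after the first operation, "ikdsetufj"; after the second, "isu".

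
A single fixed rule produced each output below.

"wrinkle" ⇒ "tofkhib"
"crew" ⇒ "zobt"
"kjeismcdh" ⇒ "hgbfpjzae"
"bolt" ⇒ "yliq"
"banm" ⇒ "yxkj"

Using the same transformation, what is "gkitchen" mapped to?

Each output is the input with this applied: shift every letter 3 places backward in the alphabet (wrapping around).
Doing the same to "gkitchen": "dhfqzebk".

dhfqzebk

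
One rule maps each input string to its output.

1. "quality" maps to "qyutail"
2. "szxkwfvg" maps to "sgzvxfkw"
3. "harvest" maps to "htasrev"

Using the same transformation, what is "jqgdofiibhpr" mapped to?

What's happening: take characters alternately from the front and the back (1st, last, 2nd, 2nd-last, ...).
Applying that to "jqgdofiibhpr" gives "jrqpghdboifi".

jrqpghdboifi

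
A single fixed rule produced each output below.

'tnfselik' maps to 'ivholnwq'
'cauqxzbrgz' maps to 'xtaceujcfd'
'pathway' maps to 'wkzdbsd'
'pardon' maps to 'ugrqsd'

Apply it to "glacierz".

The pattern: move the first 2 characters to the end (rotate left by 2), then shift every letter 3 places forward in the alphabet (wrapping around).
Working it through for "glacierz": intermediate "acierzgl", final "dflhucjo".

dflhucjo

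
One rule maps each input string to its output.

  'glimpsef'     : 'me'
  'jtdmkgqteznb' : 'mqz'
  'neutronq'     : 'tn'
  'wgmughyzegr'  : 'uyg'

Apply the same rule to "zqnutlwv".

Each output is the input with this applied: delete the first character, then keep one character in every 3, starting at position 3 (positions 3rd, 6th, 9th, ...).
Starting from "zqnutlwv": after the first operation, "qnutlwv"; after the second, "uw".

uw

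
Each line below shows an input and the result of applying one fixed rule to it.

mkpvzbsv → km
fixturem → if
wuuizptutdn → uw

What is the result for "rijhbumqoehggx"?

Looking at the pairs, the operation is to swap each adjacent pair of characters (1↔2, 3↔4, ...), then keep only the first 2 characters.
For "rijhbumqoehggx" the result is "ir".

ir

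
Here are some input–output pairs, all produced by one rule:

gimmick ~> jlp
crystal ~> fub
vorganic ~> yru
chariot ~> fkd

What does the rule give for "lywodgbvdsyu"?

obz

Looking at the pairs, the operation is to shift every letter 3 places forward in the alphabet (wrapping around), then keep only the first 3 characters.
On "lywodgbvdsyu" that produces "obz".
(Check on "crystal": → "fubvwdo" → "fub" ✓)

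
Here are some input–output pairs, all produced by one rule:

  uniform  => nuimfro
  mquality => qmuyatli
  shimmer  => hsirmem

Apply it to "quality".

uqaylti

Each output is the input with this applied: move the first character to the end, then take characters alternately from the front and the back (1st, last, 2nd, 2nd-last, ...).
"quality" → "ualityq" → "uqaylti".
(Check on "mquality": → "qualitym" → "qmuyatli" ✓)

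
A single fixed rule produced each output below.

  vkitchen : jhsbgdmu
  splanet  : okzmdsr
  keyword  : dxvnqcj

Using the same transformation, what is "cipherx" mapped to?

Rule — shift every letter 1 place backward in the alphabet (wrapping around), then move the first character to the end.
Working it through for "cipherx": intermediate "bhogdqw", final "hogdqwb".

hogdqwb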